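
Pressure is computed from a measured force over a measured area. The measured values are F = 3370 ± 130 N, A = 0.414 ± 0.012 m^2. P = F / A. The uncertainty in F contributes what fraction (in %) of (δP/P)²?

(δP/P)² = (1·δF/F)² + (-1·δA/A)²
  F term: (1×0.0386)² = 0.00149
  A term: (-1×0.0290)² = 0.000840
Total = 0.00233. Share from F = 0.00149/0.00233 = 0.639.

63.9%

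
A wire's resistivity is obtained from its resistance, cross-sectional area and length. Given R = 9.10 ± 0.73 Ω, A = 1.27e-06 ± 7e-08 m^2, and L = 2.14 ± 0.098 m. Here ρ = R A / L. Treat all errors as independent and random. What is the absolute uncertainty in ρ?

5.81e-07 Ω·m

Relative error in a monomial: (δρ/ρ)² = Σ (nᵢ · δxᵢ/xᵢ)².
  (1·δR/R)² = (1×0.0802)² = 0.00644;  (1·δA/A)² = (1×0.0551)² = 0.00304;  (-1·δL/L)² = (-1×0.0458)² = 0.00210
δρ/ρ = √(0.0116) = 0.108
ρ = 5.4e-06 Ω·m, so δρ = 0.108 × 5.4e-06 = 5.81e-07 Ω·m.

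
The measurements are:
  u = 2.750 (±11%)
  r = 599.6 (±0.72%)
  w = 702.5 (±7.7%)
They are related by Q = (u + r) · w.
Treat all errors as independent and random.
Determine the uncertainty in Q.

32700

Let h = u + r = 602.4. δh = √(δu² + δr²) = √(0.0915 + 18.6) = 4.33, so δh/h = 0.00718.
Q is then a monomial in h, w:
δQ/Q = √((δh/h)² + (1·δw/w)²) = √(5.16e-05 + 0.00593) = 0.0773
Q = 423200, so δQ = 0.0773 × 423200 = 32700.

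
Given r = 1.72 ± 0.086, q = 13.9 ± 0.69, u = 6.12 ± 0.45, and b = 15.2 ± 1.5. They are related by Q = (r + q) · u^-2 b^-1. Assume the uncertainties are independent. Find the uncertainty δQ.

Let w = r + q = 15.6. δw = √(δr² + δq²) = √(0.00740 + 0.476) = 0.695, so δw/w = 0.0445.
Q is then a monomial in w, u, b:
δQ/Q = √((δw/w)² + (-2·δu/u)² + (-1·δb/b)²) = √(0.00198 + 0.0216 + 0.00974) = 0.183
Q = 0.0274, so δQ = 0.183 × 0.0274 = 0.00501.

0.00501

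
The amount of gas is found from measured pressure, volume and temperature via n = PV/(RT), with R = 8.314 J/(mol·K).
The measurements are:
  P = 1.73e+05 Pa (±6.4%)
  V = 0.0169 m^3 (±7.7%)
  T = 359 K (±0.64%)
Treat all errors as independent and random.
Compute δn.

n is a product of powers, so relative uncertainties combine in quadrature:
  (1·δP/P)² = (1×0.0640)² = 0.00410;  (1·δV/V)² = (1×0.0770)² = 0.00593;  (-1·δT/T)² = (-1×0.00640)² = 4.1e-05
δn/n = √(0.0101) = 0.100
n = 0.980 mol, so δn = 0.100 × 0.980 = 0.0983 mol.

0.0983 mol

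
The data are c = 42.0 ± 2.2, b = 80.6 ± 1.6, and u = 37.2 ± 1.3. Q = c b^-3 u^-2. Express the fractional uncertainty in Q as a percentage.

Q is a product of powers, so relative uncertainties combine in quadrature:
  (1·δc/c)² = (1×0.0524)² = 0.00274;  (-3·δb/b)² = (-3×0.0199)² = 0.00355;  (-2·δu/u)² = (-2×0.0349)² = 0.00488
δQ/Q = √(0.0112) = 0.106

10.6%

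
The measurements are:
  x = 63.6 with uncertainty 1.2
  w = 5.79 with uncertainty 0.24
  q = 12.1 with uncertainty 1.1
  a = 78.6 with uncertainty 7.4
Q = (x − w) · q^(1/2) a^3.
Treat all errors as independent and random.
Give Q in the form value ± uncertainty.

Let u = x − w = 57.8. δu = √(δx² + δw²) = √(1.44 + 0.0576) = 1.22, so δu/u = 0.0212.
Q is then a monomial in u, q, a:
δQ/Q = √((δu/u)² + (½·δq/q)² + (3·δa/a)²) = √(0.000448 + 0.00207 + 0.0798) = 0.287
Q = 9.76e+07, so δQ = 0.287 × 9.76e+07 = 2.8e+07.

(9.76 ± 2.80) × 10^7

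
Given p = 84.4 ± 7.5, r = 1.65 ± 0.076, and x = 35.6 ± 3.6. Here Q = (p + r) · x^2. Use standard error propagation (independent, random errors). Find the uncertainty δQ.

Let u = p + r = 86.1. δu = √(δp² + δr²) = √(56.2 + 0.00578) = 7.50, so δu/u = 0.0872.
Q is then a monomial in u, x:
δQ/Q = √((δu/u)² + (2·δx/x)²) = √(0.00760 + 0.0409) = 0.220
Q = 1.09e+05, so δQ = 0.220 × 1.09e+05 = 24000.

24000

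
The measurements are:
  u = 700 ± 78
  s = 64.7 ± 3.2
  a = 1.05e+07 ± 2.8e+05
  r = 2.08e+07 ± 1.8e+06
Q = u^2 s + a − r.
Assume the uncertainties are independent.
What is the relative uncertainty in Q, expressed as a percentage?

Let p = u^2·s = 3.17e+07. δp/p = √((2·δu/u)² + (1·δs/s)²) = √(0.0497 + 0.00245) = 0.228, so δp = 7.24e+06.
Q = p + a − r: δQ = √(δp² + δa² + δr²) = √(5.24e+13 + 7.84e+10 + 3.24e+12) = 7.46e+06
Q = 2.14e+07, so δQ/Q = 7.46e+06/2.14e+07 = 0.349.

34.9%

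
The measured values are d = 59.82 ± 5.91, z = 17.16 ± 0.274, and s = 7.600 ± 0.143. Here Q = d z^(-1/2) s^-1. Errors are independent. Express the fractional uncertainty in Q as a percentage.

Since Q is a product/quotient, work with relative uncertainties:
  (1·δd/d)² = (1×0.0988)² = 0.00976;  (−½·δz/z)² = (-0.5×0.0160)² = 6.37e-05;  (-1·δs/s)² = (-1×0.0188)² = 0.000354
δQ/Q = √(0.0102) = 0.101

10.1%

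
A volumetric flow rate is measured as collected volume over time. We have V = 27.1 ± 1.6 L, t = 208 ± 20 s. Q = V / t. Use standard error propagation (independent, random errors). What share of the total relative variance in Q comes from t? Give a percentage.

(δQ/Q)² = (1·δV/V)² + (-1·δt/t)²
  V term: (1×0.0590)² = 0.00349
  t term: (-1×0.0962)² = 0.00925
Total = 0.0127. Share from t = 0.00925/0.0127 = 0.726.

72.6%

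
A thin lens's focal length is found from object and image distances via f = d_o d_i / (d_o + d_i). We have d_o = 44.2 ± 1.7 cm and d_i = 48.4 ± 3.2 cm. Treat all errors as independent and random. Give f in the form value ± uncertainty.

∂f/∂d_o = (d_i/(d_o+d_i))² = 0.273;  ∂f/∂d_i = (d_o/(d_o+d_i))² = 0.228
δf = √((∂f/∂d_o · δd_o)² + (∂f/∂d_i · δd_i)²) = √(0.216 + 0.532) = 0.864 cm
f = 23.1 cm.

23.1 ± 0.864 cm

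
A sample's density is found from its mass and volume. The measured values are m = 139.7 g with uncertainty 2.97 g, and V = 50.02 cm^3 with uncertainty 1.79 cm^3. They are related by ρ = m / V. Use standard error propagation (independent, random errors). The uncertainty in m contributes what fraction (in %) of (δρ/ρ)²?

(δρ/ρ)² = (1·δm/m)² + (-1·δV/V)²
  m term: (1×0.0213)² = 0.000452
  V term: (-1×0.0358)² = 0.00128
Total = 0.00173. Share from m = 0.000452/0.00173 = 0.261.

26.1%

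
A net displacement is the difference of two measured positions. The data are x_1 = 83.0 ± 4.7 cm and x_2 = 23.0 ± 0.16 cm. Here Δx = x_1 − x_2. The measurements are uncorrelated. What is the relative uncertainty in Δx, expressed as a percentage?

Each term contributes (cᵢ δxᵢ)² to (δΔx)²:
  (δx_1)² = 22.1;  (δx_2)² = 0.0256
δΔx = √(22.1) = 4.70 cm
Δx = 60.0 cm, so δΔx/Δx = 4.70/60.0 = 0.0784.

7.84%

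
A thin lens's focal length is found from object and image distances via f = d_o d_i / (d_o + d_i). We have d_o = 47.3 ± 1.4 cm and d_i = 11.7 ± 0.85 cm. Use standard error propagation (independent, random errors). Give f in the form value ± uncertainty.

9.38 ± 0.549 cm

∂f/∂d_o = (d_i/(d_o+d_i))² = 0.0393;  ∂f/∂d_i = (d_o/(d_o+d_i))² = 0.643
δf = √((∂f/∂d_o · δd_o)² + (∂f/∂d_i · δd_i)²) = √(0.00303 + 0.298) = 0.549 cm
f = 9.38 cm.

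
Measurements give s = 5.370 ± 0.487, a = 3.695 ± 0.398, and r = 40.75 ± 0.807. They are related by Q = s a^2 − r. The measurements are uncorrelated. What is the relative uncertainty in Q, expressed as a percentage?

52.7%

Let p = s·a^2 = 73.32. δp/p = √((1·δs/s)² + (2·δa/a)²) = √(0.00822 + 0.0464) = 0.234, so δp = 17.1.
Q = p − r: δQ = √(δp² + δr²) = √(294 + 0.651) = 17.2
Q = 32.57, so δQ/Q = 17.2/32.57 = 0.527.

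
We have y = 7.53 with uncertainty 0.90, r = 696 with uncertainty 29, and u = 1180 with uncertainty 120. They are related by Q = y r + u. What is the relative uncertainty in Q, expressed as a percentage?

Let p = y·r = 5240. δp/p = √((1·δy/y)² + (1·δr/r)²) = √(0.0143 + 0.00174) = 0.127, so δp = 663.
Q = p + u: δQ = √(δp² + δu²) = √(4.4e+05 + 14400) = 674
Q = 6420, so δQ/Q = 674/6420 = 0.105.

10.5%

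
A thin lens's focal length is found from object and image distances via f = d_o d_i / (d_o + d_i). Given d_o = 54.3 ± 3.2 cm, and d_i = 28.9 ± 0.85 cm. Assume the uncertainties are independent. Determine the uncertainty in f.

∂f/∂d_o = (d_i/(d_o+d_i))² = 0.121;  ∂f/∂d_i = (d_o/(d_o+d_i))² = 0.426
δf = √((∂f/∂d_o · δd_o)² + (∂f/∂d_i · δd_i)²) = √(0.149 + 0.131) = 0.529 cm

0.529 cm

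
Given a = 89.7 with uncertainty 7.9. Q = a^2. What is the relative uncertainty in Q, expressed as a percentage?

Q ∝ a^2, so δQ/Q = |2| · δa/a = 2 × 0.0881 = 0.176.

17.6%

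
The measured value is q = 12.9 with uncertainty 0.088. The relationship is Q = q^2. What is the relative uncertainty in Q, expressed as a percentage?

For a monomial Q ∝ q^2, fractional errors add in quadrature:
  (2·δq/q)² = (2×0.00682)² = 0.000186
δQ/Q = √(0.000186) = 0.0136

1.36%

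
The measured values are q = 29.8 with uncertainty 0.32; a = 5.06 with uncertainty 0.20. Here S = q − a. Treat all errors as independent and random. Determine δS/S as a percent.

1.53%

For a sum/difference, combine absolute errors in quadrature:
  (δq)² = 0.102;  (δa)² = 0.0400
δS = √(0.142) = 0.377
S = 24.7, so δS/S = 0.377/24.7 = 0.0153.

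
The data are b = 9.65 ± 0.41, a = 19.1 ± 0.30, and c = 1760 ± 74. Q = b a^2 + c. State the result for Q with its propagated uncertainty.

5280 ± 200

Let p = b·a^2 = 3520. δp/p = √((1·δb/b)² + (2·δa/a)²) = √(0.00181 + 0.000987) = 0.0528, so δp = 186.
Q = p + c: δQ = √(δp² + δc²) = √(34600 + 5480) = 200
Q = 5280.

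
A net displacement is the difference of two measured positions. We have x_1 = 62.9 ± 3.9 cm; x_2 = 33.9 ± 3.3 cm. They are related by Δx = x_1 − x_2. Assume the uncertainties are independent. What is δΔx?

Sums and differences: (δΔx)² = Σ (cᵢ δxᵢ)².
  (δx_1)² = 15.2;  (δx_2)² = 10.9
δΔx = √(26.1) = 5.11 cm

5.11 cm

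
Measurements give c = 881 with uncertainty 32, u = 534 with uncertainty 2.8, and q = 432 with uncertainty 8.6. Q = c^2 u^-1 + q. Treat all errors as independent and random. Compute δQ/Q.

0.0563

Let p = c^2·u^-1 = 1450. δp/p = √((2·δc/c)² + (-1·δu/u)²) = √(0.00528 + 2.75e-05) = 0.0728, so δp = 106.
Q = p + q: δQ = √(δp² + δq²) = √(11200 + 74.0) = 106
Q = 1890, so δQ/Q = 106/1890 = 0.0563.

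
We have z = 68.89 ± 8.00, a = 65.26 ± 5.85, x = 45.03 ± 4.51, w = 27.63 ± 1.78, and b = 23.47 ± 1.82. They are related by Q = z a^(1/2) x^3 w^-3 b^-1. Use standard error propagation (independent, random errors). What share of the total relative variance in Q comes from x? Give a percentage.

(δQ/Q)² = (1·δz/z)² + (½·δa/a)² + (3·δx/x)² + (-3·δw/w)² + (-1·δb/b)²
  z term: (1×0.116)² = 0.0135
  a term: (0.5×0.0896)² = 0.00201
  x term: (3×0.100)² = 0.0903
  w term: (-3×0.0644)² = 0.0374
  b term: (-1×0.0775)² = 0.00601
Total = 0.149. Share from x = 0.0903/0.149 = 0.605.

60.5%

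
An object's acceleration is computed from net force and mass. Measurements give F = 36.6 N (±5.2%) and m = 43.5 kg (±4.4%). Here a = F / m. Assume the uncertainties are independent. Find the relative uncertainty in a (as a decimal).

Each factor contributes (exponent × relative error)² to (δa/a)²:
  (1·δF/F)² = (1×0.0520)² = 0.00270;  (-1·δm/m)² = (-1×0.0440)² = 0.00194
δa/a = √(0.00464) = 0.0681

0.0681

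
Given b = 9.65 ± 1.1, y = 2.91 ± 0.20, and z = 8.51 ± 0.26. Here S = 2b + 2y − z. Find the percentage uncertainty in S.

For a sum/difference, combine absolute errors in quadrature:
  (2·δb)² = 4.84;  (2·δy)² = 0.160;  (δz)² = 0.0676
δS = √(5.07) = 2.25
S = 16.6, so δS/S = 2.25/16.6 = 0.136.

13.6%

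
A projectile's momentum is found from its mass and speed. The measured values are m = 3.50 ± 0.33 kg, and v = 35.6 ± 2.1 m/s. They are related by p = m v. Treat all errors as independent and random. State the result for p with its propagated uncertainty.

125 ± 13.9 kg·m/s

Each factor contributes (exponent × relative error)² to (δp/p)²:
  (1·δm/m)² = (1×0.0943)² = 0.00889;  (1·δv/v)² = (1×0.0590)² = 0.00348
δp/p = √(0.0124) = 0.111
p = 125 kg·m/s, so δp = 0.111 × 125 = 13.9 kg·m/s.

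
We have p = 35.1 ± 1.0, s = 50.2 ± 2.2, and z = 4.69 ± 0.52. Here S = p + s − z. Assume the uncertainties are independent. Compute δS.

2.47

Each term contributes (cᵢ δxᵢ)² to (δS)²:
  (δp)² = 1.00;  (δs)² = 4.84;  (δz)² = 0.270
δS = √(6.11) = 2.47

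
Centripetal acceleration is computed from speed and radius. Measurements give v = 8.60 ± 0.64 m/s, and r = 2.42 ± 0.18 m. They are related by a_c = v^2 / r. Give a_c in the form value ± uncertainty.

Relative error in a monomial: (δa_c/a_c)² = Σ (nᵢ · δxᵢ/xᵢ)².
  (2·δv/v)² = (2×0.0744)² = 0.0222;  (-1·δr/r)² = (-1×0.0744)² = 0.00553
δa_c/a_c = √(0.0277) = 0.166
a_c = 30.6 m/s^2, so δa_c = 0.166 × 30.6 = 5.09 m/s^2.

30.6 ± 5.09 m/s^2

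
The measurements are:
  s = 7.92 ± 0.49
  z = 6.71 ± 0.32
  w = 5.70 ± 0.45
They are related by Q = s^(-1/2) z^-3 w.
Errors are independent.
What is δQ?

Since Q is a product/quotient, work with relative uncertainties:
  (−½·δs/s)² = (-0.5×0.0619)² = 0.000957;  (-3·δz/z)² = (-3×0.0477)² = 0.0205;  (1·δw/w)² = (1×0.0789)² = 0.00623
δQ/Q = √(0.0277) = 0.166
Q = 0.00670, so δQ = 0.166 × 0.00670 = 0.00111.

0.00111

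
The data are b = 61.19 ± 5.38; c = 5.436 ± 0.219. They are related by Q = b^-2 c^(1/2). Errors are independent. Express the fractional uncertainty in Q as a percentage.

17.7%

Each factor contributes (exponent × relative error)² to (δQ/Q)²:
  (-2·δb/b)² = (-2×0.0879)² = 0.0309;  (½·δc/c)² = (0.5×0.0403)² = 0.000406
δQ/Q = √(0.0313) = 0.177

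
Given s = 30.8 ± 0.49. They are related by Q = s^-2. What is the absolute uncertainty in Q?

3.35e-05

Q ∝ s^-2, so δQ/Q = |-2| · δs/s = 2 × 0.0159 = 0.0318.
Q = 0.00105, so δQ = 0.0318 × 0.00105 = 3.35e-05.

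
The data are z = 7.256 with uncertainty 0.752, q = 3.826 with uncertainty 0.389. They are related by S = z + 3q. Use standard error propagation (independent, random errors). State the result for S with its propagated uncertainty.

Each term contributes (cᵢ δxᵢ)² to (δS)²:
  (δz)² = 0.566;  (3·δq)² = 1.36
δS = √(1.93) = 1.39
S = 18.73.

18.73 ± 1.39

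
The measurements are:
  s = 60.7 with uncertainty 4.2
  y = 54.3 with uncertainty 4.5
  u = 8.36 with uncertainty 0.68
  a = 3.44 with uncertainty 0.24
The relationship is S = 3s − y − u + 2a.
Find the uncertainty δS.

13.4

For a sum/difference, combine absolute errors in quadrature:
  (3·δs)² = 159;  (δy)² = 20.2;  (δu)² = 0.462;  (2·δa)² = 0.230
δS = √(180) = 13.4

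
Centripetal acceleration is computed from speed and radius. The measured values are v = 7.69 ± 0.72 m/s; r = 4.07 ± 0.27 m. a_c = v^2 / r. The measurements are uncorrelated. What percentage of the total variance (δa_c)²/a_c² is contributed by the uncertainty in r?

(δa_c/a_c)² = (2·δv/v)² + (-1·δr/r)²
  v term: (2×0.0936)² = 0.0351
  r term: (-1×0.0663)² = 0.00440
Total = 0.0395. Share from r = 0.00440/0.0395 = 0.112.

11.2%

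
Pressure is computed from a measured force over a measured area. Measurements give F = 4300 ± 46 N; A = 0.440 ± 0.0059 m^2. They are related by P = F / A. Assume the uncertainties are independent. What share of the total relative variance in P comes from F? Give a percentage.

(δP/P)² = (1·δF/F)² + (-1·δA/A)²
  F term: (1×0.0107)² = 0.000114
  A term: (-1×0.0134)² = 0.000180
Total = 0.000294. Share from F = 0.000114/0.000294 = 0.389.

38.9%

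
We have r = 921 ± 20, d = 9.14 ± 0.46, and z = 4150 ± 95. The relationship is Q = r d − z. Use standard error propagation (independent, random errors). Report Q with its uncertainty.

Let p = r·d = 8420. δp/p = √((1·δr/r)² + (1·δd/d)²) = √(0.000472 + 0.00253) = 0.0548, so δp = 461.
Q = p − z: δQ = √(δp² + δz²) = √(2.13e+05 + 9020) = 471
Q = 4270.

4270 ± 471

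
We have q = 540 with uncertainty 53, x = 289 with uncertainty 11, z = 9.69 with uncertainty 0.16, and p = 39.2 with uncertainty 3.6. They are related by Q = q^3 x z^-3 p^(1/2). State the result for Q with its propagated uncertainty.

(3.13 ± 0.953) × 10^8

Q is a product of powers, so relative uncertainties combine in quadrature:
  (3·δq/q)² = (3×0.0981)² = 0.0867;  (1·δx/x)² = (1×0.0381)² = 0.00145;  (-3·δz/z)² = (-3×0.0165)² = 0.00245;  (½·δp/p)² = (0.5×0.0918)² = 0.00211
δQ/Q = √(0.0927) = 0.304
Q = 3.13e+08, so δQ = 0.304 × 3.13e+08 = 9.53e+07.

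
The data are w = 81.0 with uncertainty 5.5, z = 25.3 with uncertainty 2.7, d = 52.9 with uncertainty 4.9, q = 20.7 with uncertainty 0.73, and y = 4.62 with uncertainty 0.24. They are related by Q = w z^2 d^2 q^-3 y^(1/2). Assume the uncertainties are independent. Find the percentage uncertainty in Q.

Each factor contributes (exponent × relative error)² to (δQ/Q)²:
  (1·δw/w)² = (1×0.0679)² = 0.00461;  (2·δz/z)² = (2×0.107)² = 0.0456;  (2·δd/d)² = (2×0.0926)² = 0.0343;  (-3·δq/q)² = (-3×0.0353)² = 0.0112;  (½·δy/y)² = (0.5×0.0519)² = 0.000675
δQ/Q = √(0.0964) = 0.310

31.0%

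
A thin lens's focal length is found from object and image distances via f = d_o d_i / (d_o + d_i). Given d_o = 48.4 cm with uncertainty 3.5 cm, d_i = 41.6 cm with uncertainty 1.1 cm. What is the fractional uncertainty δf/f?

∂f/∂d_o = (d_i/(d_o+d_i))² = 0.214;  ∂f/∂d_i = (d_o/(d_o+d_i))² = 0.289
δf = √((∂f/∂d_o · δd_o)² + (∂f/∂d_i · δd_i)²) = √(0.559 + 0.101) = 0.813 cm
f = 22.4 cm, so δf/f = 0.813/22.4 = 0.0363.

0.0363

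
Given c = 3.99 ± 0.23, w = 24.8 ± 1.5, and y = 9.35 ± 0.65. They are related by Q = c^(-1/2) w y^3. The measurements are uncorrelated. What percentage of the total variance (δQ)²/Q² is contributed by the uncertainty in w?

7.62%

(δQ/Q)² = (−½·δc/c)² + (1·δw/w)² + (3·δy/y)²
  c term: (-0.5×0.0576)² = 0.000831
  w term: (1×0.0605)² = 0.00366
  y term: (3×0.0695)² = 0.0435
Total = 0.0480. Share from w = 0.00366/0.0480 = 0.0762.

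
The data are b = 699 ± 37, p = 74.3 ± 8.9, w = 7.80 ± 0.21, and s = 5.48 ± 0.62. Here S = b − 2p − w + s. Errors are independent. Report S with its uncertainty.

548 ± 41.1

Sums and differences: (δS)² = Σ (cᵢ δxᵢ)².
  (δb)² = 1370;  (2·δp)² = 317;  (δw)² = 0.0441;  (δs)² = 0.384
δS = √(1690) = 41.1
S = 548.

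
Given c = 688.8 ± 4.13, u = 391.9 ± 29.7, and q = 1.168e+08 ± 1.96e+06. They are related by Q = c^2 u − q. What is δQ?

1.44e+07

Let p = c^2·u = 1.859e+08. δp/p = √((2·δc/c)² + (1·δu/u)²) = √(0.000144 + 0.00574) = 0.0767, so δp = 1.43e+07.
Q = p − q: δQ = √(δp² + δq²) = √(2.04e+14 + 3.84e+12) = 1.44e+07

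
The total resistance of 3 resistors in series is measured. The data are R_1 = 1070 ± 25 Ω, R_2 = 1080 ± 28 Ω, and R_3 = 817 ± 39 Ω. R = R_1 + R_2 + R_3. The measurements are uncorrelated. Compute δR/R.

Each term contributes (cᵢ δxᵢ)² to (δR)²:
  (δR_1)² = 625;  (δR_2)² = 784;  (δR_3)² = 1520
δR = √(2930) = 54.1 Ω
R = 2970 Ω, so δR/R = 54.1/2970 = 0.0182.

0.0182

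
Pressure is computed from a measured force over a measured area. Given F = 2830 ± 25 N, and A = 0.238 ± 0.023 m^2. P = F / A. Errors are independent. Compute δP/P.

0.0970

For a monomial P ∝ F, A^-1, fractional errors add in quadrature:
  (1·δF/F)² = (1×0.00883)² = 7.8e-05;  (-1·δA/A)² = (-1×0.0966)² = 0.00934
δP/P = √(0.00942) = 0.0970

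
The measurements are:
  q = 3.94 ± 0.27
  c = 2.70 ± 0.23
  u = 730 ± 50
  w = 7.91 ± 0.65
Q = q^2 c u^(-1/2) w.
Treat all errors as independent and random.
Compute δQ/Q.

0.184

Relative error in a monomial: (δQ/Q)² = Σ (nᵢ · δxᵢ/xᵢ)².
  (2·δq/q)² = (2×0.0685)² = 0.0188;  (1·δc/c)² = (1×0.0852)² = 0.00726;  (−½·δu/u)² = (-0.5×0.0685)² = 0.00117;  (1·δw/w)² = (1×0.0822)² = 0.00675
δQ/Q = √(0.0340) = 0.184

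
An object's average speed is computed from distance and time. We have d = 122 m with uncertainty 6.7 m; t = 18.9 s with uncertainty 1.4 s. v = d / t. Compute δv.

0.595 m/s

Products/powers → add relative errors in quadrature, weighted by exponent:
  (1·δd/d)² = (1×0.0549)² = 0.00302;  (-1·δt/t)² = (-1×0.0741)² = 0.00549
δv/v = √(0.00850) = 0.0922
v = 6.46 m/s, so δv = 0.0922 × 6.46 = 0.595 m/s.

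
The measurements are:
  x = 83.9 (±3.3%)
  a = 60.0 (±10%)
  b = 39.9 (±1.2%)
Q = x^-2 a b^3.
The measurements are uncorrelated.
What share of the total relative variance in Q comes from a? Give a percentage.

(δQ/Q)² = (-2·δx/x)² + (1·δa/a)² + (3·δb/b)²
  x term: (-2×0.0330)² = 0.00436
  a term: (1×0.100)² = 0.0100
  b term: (3×0.0120)² = 0.00130
Total = 0.0157. Share from a = 0.0100/0.0157 = 0.639.

63.9%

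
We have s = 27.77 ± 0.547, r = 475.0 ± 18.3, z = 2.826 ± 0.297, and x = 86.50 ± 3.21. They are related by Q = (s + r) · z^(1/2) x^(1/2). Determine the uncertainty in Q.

523

Let u = s + r = 502.8. δu = √(δs² + δr²) = √(0.299 + 335) = 18.3, so δu/u = 0.0364.
Q is then a monomial in u, z, x:
δQ/Q = √((δu/u)² + (½·δz/z)² + (½·δx/x)²) = √(0.00133 + 0.00276 + 0.000344) = 0.0666
Q = 7861, so δQ = 0.0666 × 7861 = 523.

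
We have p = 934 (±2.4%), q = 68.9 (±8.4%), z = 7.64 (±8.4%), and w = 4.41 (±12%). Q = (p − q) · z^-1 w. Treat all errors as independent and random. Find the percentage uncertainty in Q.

Let u = p − q = 865. δu = √(δp² + δq²) = √(502 + 33.5) = 23.2, so δu/u = 0.0268.
Q is then a monomial in u, z, w:
δQ/Q = √((δu/u)² + (-1·δz/z)² + (1·δw/w)²) = √(0.000716 + 0.00706 + 0.0144) = 0.149

14.9%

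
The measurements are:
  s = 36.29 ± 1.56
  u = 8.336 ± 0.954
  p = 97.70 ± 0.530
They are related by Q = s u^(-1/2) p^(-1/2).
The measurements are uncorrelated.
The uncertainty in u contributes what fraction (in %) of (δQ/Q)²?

(δQ/Q)² = (1·δs/s)² + (−½·δu/u)² + (−½·δp/p)²
  s term: (1×0.0430)² = 0.00185
  u term: (-0.5×0.114)² = 0.00327
  p term: (-0.5×0.00542)² = 7.36e-06
Total = 0.00513. Share from u = 0.00327/0.00513 = 0.638.

63.8%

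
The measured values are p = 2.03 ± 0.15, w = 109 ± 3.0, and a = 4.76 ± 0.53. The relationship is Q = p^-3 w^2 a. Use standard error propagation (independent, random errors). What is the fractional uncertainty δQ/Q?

0.254

Relative error in a monomial: (δQ/Q)² = Σ (nᵢ · δxᵢ/xᵢ)².
  (-3·δp/p)² = (-3×0.0739)² = 0.0491;  (2·δw/w)² = (2×0.0275)² = 0.00303;  (1·δa/a)² = (1×0.111)² = 0.0124
δQ/Q = √(0.0646) = 0.254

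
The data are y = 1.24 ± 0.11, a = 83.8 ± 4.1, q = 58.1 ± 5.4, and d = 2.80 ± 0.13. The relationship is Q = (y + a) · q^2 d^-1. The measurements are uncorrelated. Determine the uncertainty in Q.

20300

Let u = y + a = 85.0. δu = √(δy² + δa²) = √(0.0121 + 16.8) = 4.10, so δu/u = 0.0482.
Q is then a monomial in u, q, d:
δQ/Q = √((δu/u)² + (2·δq/q)² + (-1·δd/d)²) = √(0.00233 + 0.0346 + 0.00216) = 0.198
Q = 1.03e+05, so δQ = 0.198 × 1.03e+05 = 20300.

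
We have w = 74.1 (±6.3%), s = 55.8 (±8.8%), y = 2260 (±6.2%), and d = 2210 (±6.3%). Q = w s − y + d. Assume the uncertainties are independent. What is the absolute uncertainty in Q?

Let p = w·s = 4130. δp/p = √((1·δw/w)² + (1·δs/s)²) = √(0.00397 + 0.00774) = 0.108, so δp = 447.
Q = p − y + d: δQ = √(δp² + δy² + δd²) = √(2e+05 + 19600 + 19400) = 489

489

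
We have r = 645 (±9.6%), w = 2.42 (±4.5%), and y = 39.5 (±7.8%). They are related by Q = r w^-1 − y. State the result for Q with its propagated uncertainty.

Let p = r·w^-1 = 267. δp/p = √((1·δr/r)² + (-1·δw/w)²) = √(0.00922 + 0.00202) = 0.106, so δp = 28.3.
Q = p − y: δQ = √(δp² + δy²) = √(799 + 9.49) = 28.4
Q = 227.

227 ± 28.4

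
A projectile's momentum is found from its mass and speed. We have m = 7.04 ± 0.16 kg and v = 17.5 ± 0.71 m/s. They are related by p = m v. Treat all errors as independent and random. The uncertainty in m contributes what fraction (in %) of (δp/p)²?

(δp/p)² = (1·δm/m)² + (1·δv/v)²
  m term: (1×0.0227)² = 0.000517
  v term: (1×0.0406)² = 0.00165
Total = 0.00216. Share from m = 0.000517/0.00216 = 0.239.

23.9%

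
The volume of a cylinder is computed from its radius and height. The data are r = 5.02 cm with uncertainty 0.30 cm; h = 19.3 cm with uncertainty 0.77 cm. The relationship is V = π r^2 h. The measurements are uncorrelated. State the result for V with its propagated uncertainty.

1530 ± 193 cm^3

V is a product of powers, so relative uncertainties combine in quadrature:
  (2·δr/r)² = (2×0.0598)² = 0.0143;  (1·δh/h)² = (1×0.0399)² = 0.00159
δV/V = √(0.0159) = 0.126
V = 1530 cm^3, so δV = 0.126 × 1530 = 193 cm^3.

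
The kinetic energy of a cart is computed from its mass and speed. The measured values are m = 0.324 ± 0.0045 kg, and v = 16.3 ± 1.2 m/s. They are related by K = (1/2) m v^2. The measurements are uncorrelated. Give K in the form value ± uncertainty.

K is a product of powers, so relative uncertainties combine in quadrature:
  (1·δm/m)² = (1×0.0139)² = 0.000193;  (2·δv/v)² = (2×0.0736)² = 0.0217
δK/K = √(0.0219) = 0.148
K = 43.0 J, so δK = 0.148 × 43.0 = 6.37 J.

43.0 ± 6.37 J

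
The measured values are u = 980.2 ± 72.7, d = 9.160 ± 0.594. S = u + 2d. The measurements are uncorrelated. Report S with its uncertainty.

998.5 ± 72.7

Sums and differences: (δS)² = Σ (cᵢ δxᵢ)².
  (δu)² = 5290;  (2·δd)² = 1.41
δS = √(5290) = 72.7
S = 998.5.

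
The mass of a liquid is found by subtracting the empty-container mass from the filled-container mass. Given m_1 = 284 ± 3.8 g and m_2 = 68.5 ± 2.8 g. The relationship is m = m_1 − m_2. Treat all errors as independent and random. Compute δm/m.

Absolute uncertainties add in quadrature for a linear combination:
  (δm_1)² = 14.4;  (δm_2)² = 7.84
δm = √(22.3) = 4.72 g
m = 216 g, so δm/m = 4.72/216 = 0.0219.

0.0219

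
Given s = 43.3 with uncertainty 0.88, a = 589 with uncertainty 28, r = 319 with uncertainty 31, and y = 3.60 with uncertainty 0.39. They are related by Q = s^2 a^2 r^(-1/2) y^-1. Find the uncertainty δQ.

1.59e+06

Relative error in a monomial: (δQ/Q)² = Σ (nᵢ · δxᵢ/xᵢ)².
  (2·δs/s)² = (2×0.0203)² = 0.00165;  (2·δa/a)² = (2×0.0475)² = 0.00904;  (−½·δr/r)² = (-0.5×0.0972)² = 0.00236;  (-1·δy/y)² = (-1×0.108)² = 0.0117
δQ/Q = √(0.0248) = 0.157
Q = 1.01e+07, so δQ = 0.157 × 1.01e+07 = 1.59e+06.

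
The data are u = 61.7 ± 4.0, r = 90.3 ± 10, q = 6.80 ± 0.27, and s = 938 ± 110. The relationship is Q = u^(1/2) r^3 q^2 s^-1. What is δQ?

Since Q is a product/quotient, work with relative uncertainties:
  (½·δu/u)² = (0.5×0.0648)² = 0.00105;  (3·δr/r)² = (3×0.111)² = 0.110;  (2·δq/q)² = (2×0.0397)² = 0.00631;  (-1·δs/s)² = (-1×0.117)² = 0.0138
δQ/Q = √(0.131) = 0.363
Q = 2.85e+05, so δQ = 0.363 × 2.85e+05 = 1.03e+05.

1.03e+05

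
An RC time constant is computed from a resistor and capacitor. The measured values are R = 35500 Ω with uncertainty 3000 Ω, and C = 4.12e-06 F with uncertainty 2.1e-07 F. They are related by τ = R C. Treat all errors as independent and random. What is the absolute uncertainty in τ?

Products/powers → add relative errors in quadrature, weighted by exponent:
  (1·δR/R)² = (1×0.0845)² = 0.00714;  (1·δC/C)² = (1×0.0510)² = 0.00260
δτ/τ = √(0.00974) = 0.0987
τ = 0.146 s, so δτ = 0.0987 × 0.146 = 0.0144 s.

0.0144 s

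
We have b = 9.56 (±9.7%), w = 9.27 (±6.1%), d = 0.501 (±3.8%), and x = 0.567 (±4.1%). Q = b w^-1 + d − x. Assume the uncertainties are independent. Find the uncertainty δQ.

Let p = b·w^-1 = 1.03. δp/p = √((1·δb/b)² + (-1·δw/w)²) = √(0.00941 + 0.00372) = 0.115, so δp = 0.118.
Q = p + d − x: δQ = √(δp² + δd² + δx²) = √(0.0140 + 0.000362 + 0.000540) = 0.122

0.122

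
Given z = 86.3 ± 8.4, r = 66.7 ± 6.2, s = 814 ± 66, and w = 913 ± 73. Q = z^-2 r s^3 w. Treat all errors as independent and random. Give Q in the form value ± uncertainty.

(4.41 ± 1.48) × 10^9

For a monomial Q ∝ z^-2, r, s^3, w, fractional errors add in quadrature:
  (-2·δz/z)² = (-2×0.0973)² = 0.0379;  (1·δr/r)² = (1×0.0930)² = 0.00864;  (3·δs/s)² = (3×0.0811)² = 0.0592;  (1·δw/w)² = (1×0.0800)² = 0.00639
δQ/Q = √(0.112) = 0.335
Q = 4.41e+09, so δQ = 0.335 × 4.41e+09 = 1.48e+09.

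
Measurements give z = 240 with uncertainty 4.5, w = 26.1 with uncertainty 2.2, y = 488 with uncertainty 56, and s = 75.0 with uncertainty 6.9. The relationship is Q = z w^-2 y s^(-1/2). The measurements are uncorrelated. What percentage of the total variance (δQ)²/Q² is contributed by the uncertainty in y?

(δQ/Q)² = (1·δz/z)² + (-2·δw/w)² + (1·δy/y)² + (−½·δs/s)²
  z term: (1×0.0187)² = 0.000352
  w term: (-2×0.0843)² = 0.0284
  y term: (1×0.115)² = 0.0132
  s term: (-0.5×0.0920)² = 0.00212
Total = 0.0441. Share from y = 0.0132/0.0441 = 0.299.

29.9%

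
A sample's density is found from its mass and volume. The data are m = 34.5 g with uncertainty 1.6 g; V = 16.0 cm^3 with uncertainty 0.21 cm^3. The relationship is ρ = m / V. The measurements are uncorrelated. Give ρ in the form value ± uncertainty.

2.16 ± 0.104 g/cm^3

Since ρ is a product/quotient, work with relative uncertainties:
  (1·δm/m)² = (1×0.0464)² = 0.00215;  (-1·δV/V)² = (-1×0.0131)² = 0.000172
δρ/ρ = √(0.00232) = 0.0482
ρ = 2.16 g/cm^3, so δρ = 0.0482 × 2.16 = 0.104 g/cm^3.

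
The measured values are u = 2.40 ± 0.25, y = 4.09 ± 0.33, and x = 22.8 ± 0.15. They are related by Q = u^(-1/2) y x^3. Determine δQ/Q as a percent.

9.80%

Relative error in a monomial: (δQ/Q)² = Σ (nᵢ · δxᵢ/xᵢ)².
  (−½·δu/u)² = (-0.5×0.104)² = 0.00271;  (1·δy/y)² = (1×0.0807)² = 0.00651;  (3·δx/x)² = (3×0.00658)² = 0.000390
δQ/Q = √(0.00961) = 0.0980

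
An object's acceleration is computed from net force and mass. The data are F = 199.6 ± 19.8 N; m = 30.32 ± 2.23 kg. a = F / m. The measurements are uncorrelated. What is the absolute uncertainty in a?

0.813 m/s^2

Since a is a product/quotient, work with relative uncertainties:
  (1·δF/F)² = (1×0.0992)² = 0.00984;  (-1·δm/m)² = (-1×0.0735)² = 0.00541
δa/a = √(0.0152) = 0.123
a = 6.583 m/s^2, so δa = 0.123 × 6.583 = 0.813 m/s^2.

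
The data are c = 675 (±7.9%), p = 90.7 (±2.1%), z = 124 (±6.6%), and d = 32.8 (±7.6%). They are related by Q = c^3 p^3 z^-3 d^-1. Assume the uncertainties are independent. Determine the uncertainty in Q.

1.19e+06

Since Q is a product/quotient, work with relative uncertainties:
  (3·δc/c)² = (3×0.0790)² = 0.0562;  (3·δp/p)² = (3×0.0210)² = 0.00397;  (-3·δz/z)² = (-3×0.0660)² = 0.0392;  (-1·δd/d)² = (-1×0.0760)² = 0.00578
δQ/Q = √(0.105) = 0.324
Q = 3.67e+06, so δQ = 0.324 × 3.67e+06 = 1.19e+06.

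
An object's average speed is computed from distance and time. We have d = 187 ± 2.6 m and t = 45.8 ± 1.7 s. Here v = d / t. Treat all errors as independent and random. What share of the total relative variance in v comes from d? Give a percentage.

12.3%

(δv/v)² = (1·δd/d)² + (-1·δt/t)²
  d term: (1×0.0139)² = 0.000193
  t term: (-1×0.0371)² = 0.00138
Total = 0.00157. Share from d = 0.000193/0.00157 = 0.123.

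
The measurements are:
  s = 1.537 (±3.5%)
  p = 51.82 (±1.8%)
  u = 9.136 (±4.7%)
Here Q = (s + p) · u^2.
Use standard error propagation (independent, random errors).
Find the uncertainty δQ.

426

Let w = s + p = 53.36. δw = √(δs² + δp²) = √(0.00289 + 0.870) = 0.934, so δw/w = 0.0175.
Q is then a monomial in w, u:
δQ/Q = √((δw/w)² + (2·δu/u)²) = √(0.000307 + 0.00884) = 0.0956
Q = 4454, so δQ = 0.0956 × 4454 = 426.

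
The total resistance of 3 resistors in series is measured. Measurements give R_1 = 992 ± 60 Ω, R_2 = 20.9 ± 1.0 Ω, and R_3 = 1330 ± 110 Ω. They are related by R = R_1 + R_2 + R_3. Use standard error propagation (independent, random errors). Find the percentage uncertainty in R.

5.35%

For a sum/difference, combine absolute errors in quadrature:
  (δR_1)² = 3600;  (δR_2)² = 1.00;  (δR_3)² = 12100
δR = √(15700) = 125 Ω
R = 2340 Ω, so δR/R = 125/2340 = 0.0535.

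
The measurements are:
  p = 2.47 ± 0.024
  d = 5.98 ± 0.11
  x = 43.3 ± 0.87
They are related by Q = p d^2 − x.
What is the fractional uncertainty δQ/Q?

Let w = p·d^2 = 88.3. δw/w = √((1·δp/p)² + (2·δd/d)²) = √(9.44e-05 + 0.00135) = 0.0381, so δw = 3.36.
Q = w − x: δQ = √(δw² + δx²) = √(11.3 + 0.757) = 3.47
Q = 45.0, so δQ/Q = 3.47/45.0 = 0.0771.

0.0771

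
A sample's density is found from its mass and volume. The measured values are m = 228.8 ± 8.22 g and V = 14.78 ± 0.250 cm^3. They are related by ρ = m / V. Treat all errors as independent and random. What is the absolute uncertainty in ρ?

Products/powers → add relative errors in quadrature, weighted by exponent:
  (1·δm/m)² = (1×0.0359)² = 0.00129;  (-1·δV/V)² = (-1×0.0169)² = 0.000286
δρ/ρ = √(0.00158) = 0.0397
ρ = 15.48 g/cm^3, so δρ = 0.0397 × 15.48 = 0.615 g/cm^3.

0.615 g/cm^3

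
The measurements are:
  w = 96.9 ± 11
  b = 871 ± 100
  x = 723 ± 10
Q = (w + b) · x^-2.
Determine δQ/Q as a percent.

10.8%

Let u = w + b = 968. δu = √(δw² + δb²) = √(121 + 10000) = 101, so δu/u = 0.104.
Q is then a monomial in u, x:
δQ/Q = √((δu/u)² + (-2·δx/x)²) = √(0.0108 + 0.000765) = 0.108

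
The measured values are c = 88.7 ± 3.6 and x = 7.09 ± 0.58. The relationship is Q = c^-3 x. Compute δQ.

Relative error in a monomial: (δQ/Q)² = Σ (nᵢ · δxᵢ/xᵢ)².
  (-3·δc/c)² = (-3×0.0406)² = 0.0148;  (1·δx/x)² = (1×0.0818)² = 0.00669
δQ/Q = √(0.0215) = 0.147
Q = 1.02e-05, so δQ = 0.147 × 1.02e-05 = 1.49e-06.

1.49e-06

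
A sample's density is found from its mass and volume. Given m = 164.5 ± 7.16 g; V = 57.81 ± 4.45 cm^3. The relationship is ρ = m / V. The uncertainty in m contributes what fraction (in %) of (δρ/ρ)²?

(δρ/ρ)² = (1·δm/m)² + (-1·δV/V)²
  m term: (1×0.0435)² = 0.00189
  V term: (-1×0.0770)² = 0.00593
Total = 0.00782. Share from m = 0.00189/0.00782 = 0.242.

24.2%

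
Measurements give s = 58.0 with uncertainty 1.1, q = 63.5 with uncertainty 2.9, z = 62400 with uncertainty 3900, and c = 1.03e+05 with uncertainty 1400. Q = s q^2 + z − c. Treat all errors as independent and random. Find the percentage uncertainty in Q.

Let p = s·q^2 = 2.34e+05. δp/p = √((1·δs/s)² + (2·δq/q)²) = √(0.000360 + 0.00834) = 0.0933, so δp = 21800.
Q = p + z − c: δQ = √(δp² + δz² + δc²) = √(4.76e+08 + 1.52e+07 + 1.96e+06) = 22200
Q = 1.93e+05, so δQ/Q = 22200/1.93e+05 = 0.115.

11.5%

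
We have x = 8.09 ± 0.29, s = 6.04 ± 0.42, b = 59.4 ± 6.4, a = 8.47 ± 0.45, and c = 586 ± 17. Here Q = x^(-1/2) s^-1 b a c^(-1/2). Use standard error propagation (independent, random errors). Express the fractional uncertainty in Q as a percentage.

Products/powers → add relative errors in quadrature, weighted by exponent:
  (−½·δx/x)² = (-0.5×0.0358)² = 0.000321;  (-1·δs/s)² = (-1×0.0695)² = 0.00484;  (1·δb/b)² = (1×0.108)² = 0.0116;  (1·δa/a)² = (1×0.0531)² = 0.00282;  (−½·δc/c)² = (-0.5×0.0290)² = 0.000210
δQ/Q = √(0.0198) = 0.141

14.1%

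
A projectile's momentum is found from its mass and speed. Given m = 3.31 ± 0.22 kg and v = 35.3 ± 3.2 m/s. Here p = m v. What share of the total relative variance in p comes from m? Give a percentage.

35.0%

(δp/p)² = (1·δm/m)² + (1·δv/v)²
  m term: (1×0.0665)² = 0.00442
  v term: (1×0.0907)² = 0.00822
Total = 0.0126. Share from m = 0.00442/0.0126 = 0.350.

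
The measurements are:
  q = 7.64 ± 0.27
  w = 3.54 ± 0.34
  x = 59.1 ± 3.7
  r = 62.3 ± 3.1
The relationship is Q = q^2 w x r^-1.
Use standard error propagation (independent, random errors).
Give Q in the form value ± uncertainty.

Products/powers → add relative errors in quadrature, weighted by exponent:
  (2·δq/q)² = (2×0.0353)² = 0.00500;  (1·δw/w)² = (1×0.0960)² = 0.00922;  (1·δx/x)² = (1×0.0626)² = 0.00392;  (-1·δr/r)² = (-1×0.0498)² = 0.00248
δQ/Q = √(0.0206) = 0.144
Q = 196, so δQ = 0.144 × 196 = 28.1.

196 ± 28.1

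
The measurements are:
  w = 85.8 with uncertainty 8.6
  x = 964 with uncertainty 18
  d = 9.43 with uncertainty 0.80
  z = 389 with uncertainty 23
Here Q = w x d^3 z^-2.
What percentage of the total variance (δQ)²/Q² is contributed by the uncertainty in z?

15.7%

(δQ/Q)² = (1·δw/w)² + (1·δx/x)² + (3·δd/d)² + (-2·δz/z)²
  w term: (1×0.100)² = 0.0100
  x term: (1×0.0187)² = 0.000349
  d term: (3×0.0848)² = 0.0648
  z term: (-2×0.0591)² = 0.0140
Total = 0.0892. Share from z = 0.0140/0.0892 = 0.157.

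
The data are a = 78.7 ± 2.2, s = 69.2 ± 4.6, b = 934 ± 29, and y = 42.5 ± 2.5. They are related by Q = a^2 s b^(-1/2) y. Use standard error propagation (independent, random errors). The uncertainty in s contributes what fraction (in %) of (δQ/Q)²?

39.3%

(δQ/Q)² = (2·δa/a)² + (1·δs/s)² + (−½·δb/b)² + (1·δy/y)²
  a term: (2×0.0280)² = 0.00313
  s term: (1×0.0665)² = 0.00442
  b term: (-0.5×0.0310)² = 0.000241
  y term: (1×0.0588)² = 0.00346
Total = 0.0112. Share from s = 0.00442/0.0112 = 0.393.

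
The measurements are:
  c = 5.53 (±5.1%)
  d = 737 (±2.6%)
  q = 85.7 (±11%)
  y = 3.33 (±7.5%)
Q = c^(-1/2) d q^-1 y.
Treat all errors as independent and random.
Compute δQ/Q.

Relative error in a monomial: (δQ/Q)² = Σ (nᵢ · δxᵢ/xᵢ)².
  (−½·δc/c)² = (-0.5×0.0510)² = 0.000650;  (1·δd/d)² = (1×0.0260)² = 0.000676;  (-1·δq/q)² = (-1×0.110)² = 0.0121;  (1·δy/y)² = (1×0.0750)² = 0.00562
δQ/Q = √(0.0191) = 0.138

0.138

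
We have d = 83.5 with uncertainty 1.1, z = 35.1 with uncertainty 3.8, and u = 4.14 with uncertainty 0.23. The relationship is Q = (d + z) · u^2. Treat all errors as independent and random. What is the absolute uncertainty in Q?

Let w = d + z = 119. δw = √(δd² + δz²) = √(1.21 + 14.4) = 3.96, so δw/w = 0.0334.
Q is then a monomial in w, u:
δQ/Q = √((δw/w)² + (2·δu/u)²) = √(0.00111 + 0.0123) = 0.116
Q = 2030, so δQ = 0.116 × 2030 = 236.

236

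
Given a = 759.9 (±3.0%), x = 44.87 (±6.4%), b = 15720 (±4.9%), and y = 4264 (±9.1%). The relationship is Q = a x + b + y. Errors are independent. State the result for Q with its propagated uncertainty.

54080 ± 2560

Let p = a·x = 34100. δp/p = √((1·δa/a)² + (1·δx/x)²) = √(0.000900 + 0.00410) = 0.0707, so δp = 2410.
Q = p + b + y: δQ = √(δp² + δb² + δy²) = √(5.81e+06 + 5.93e+05 + 1.51e+05) = 2560
Q = 54080.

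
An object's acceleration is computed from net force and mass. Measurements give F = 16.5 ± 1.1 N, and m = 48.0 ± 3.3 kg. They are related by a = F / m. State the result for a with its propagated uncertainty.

Each factor contributes (exponent × relative error)² to (δa/a)²:
  (1·δF/F)² = (1×0.0667)² = 0.00444;  (-1·δm/m)² = (-1×0.0687)² = 0.00473
δa/a = √(0.00917) = 0.0958
a = 0.344 m/s^2, so δa = 0.0958 × 0.344 = 0.0329 m/s^2.

0.344 ± 0.0329 m/s^2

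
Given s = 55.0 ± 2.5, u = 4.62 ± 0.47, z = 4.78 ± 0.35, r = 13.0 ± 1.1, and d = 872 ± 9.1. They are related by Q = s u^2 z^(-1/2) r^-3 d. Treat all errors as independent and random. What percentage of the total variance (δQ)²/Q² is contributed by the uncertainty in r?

58.9%

(δQ/Q)² = (1·δs/s)² + (2·δu/u)² + (−½·δz/z)² + (-3·δr/r)² + (1·δd/d)²
  s term: (1×0.0455)² = 0.00207
  u term: (2×0.102)² = 0.0414
  z term: (-0.5×0.0732)² = 0.00134
  r term: (-3×0.0846)² = 0.0644
  d term: (1×0.0104)² = 0.000109
Total = 0.109. Share from r = 0.0644/0.109 = 0.589.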